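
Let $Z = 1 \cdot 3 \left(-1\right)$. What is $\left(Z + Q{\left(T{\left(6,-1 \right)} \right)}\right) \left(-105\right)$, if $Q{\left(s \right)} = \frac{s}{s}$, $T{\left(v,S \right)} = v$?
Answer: $210$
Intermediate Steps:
$Z = -3$ ($Z = 3 \left(-1\right) = -3$)
$Q{\left(s \right)} = 1$
$\left(Z + Q{\left(T{\left(6,-1 \right)} \right)}\right) \left(-105\right) = \left(-3 + 1\right) \left(-105\right) = \left(-2\right) \left(-105\right) = 210$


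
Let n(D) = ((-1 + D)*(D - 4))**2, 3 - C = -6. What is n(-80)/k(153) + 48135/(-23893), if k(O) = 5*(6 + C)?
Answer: 368702957121/597325 ≈ 6.1726e+5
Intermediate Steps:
C = 9 (C = 3 - 1*(-6) = 3 + 6 = 9)
k(O) = 75 (k(O) = 5*(6 + 9) = 5*15 = 75)
n(D) = (-1 + D)**2*(-4 + D)**2 (n(D) = ((-1 + D)*(-4 + D))**2 = (-1 + D)**2*(-4 + D)**2)
n(-80)/k(153) + 48135/(-23893) = ((-1 - 80)**2*(-4 - 80)**2)/75 + 48135/(-23893) = ((-81)**2*(-84)**2)*(1/75) + 48135*(-1/23893) = (6561*7056)*(1/75) - 48135/23893 = 46294416*(1/75) - 48135/23893 = 15431472/25 - 48135/23893 = 368702957121/597325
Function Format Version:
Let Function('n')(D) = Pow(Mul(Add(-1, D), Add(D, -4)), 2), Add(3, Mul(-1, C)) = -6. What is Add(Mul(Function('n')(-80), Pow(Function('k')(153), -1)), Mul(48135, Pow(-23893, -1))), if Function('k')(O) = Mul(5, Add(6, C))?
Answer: Rational(368702957121, 597325) ≈ 6.1726e+5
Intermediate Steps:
C = 9 (C = Add(3, Mul(-1, -6)) = Add(3, 6) = 9)
Function('k')(O) = 75 (Function('k')(O) = Mul(5, Add(6, 9)) = Mul(5, 15) = 75)
Function('n')(D) = Mul(Pow(Add(-1, D), 2), Pow(Add(-4, D), 2)) (Function('n')(D) = Pow(Mul(Add(-1, D), Add(-4, D)), 2) = Mul(Pow(Add(-1, D), 2), Pow(Add(-4, D), 2)))
Add(Mul(Function('n')(-80), Pow(Function('k')(153), -1)), Mul(48135, Pow(-23893, -1))) = Add(Mul(Mul(Pow(Add(-1, -80), 2), Pow(Add(-4, -80), 2)), Pow(75, -1)), Mul(48135, Pow(-23893, -1))) = Add(Mul(Mul(Pow(-81, 2), Pow(-84, 2)), Rational(1, 75)), Mul(48135, Rational(-1, 23893))) = Add(Mul(Mul(6561, 7056), Rational(1, 75)), Rational(-48135, 23893)) = Add(Mul(46294416, Rational(1, 75)), Rational(-48135, 23893)) = Add(Rational(15431472, 25), Rational(-48135, 23893)) = Rational(368702957121, 597325)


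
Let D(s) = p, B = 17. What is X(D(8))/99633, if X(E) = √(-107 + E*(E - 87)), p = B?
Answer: I*√1297/99633 ≈ 0.00036147*I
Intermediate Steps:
p = 17
D(s) = 17
X(E) = √(-107 + E*(-87 + E))
X(D(8))/99633 = √(-107 + 17² - 87*17)/99633 = √(-107 + 289 - 1479)*(1/99633) = √(-1297)*(1/99633) = (I*√1297)*(1/99633) = I*√1297/99633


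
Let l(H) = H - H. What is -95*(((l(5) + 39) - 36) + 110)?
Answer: -10735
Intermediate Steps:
l(H) = 0
-95*(((l(5) + 39) - 36) + 110) = -95*(((0 + 39) - 36) + 110) = -95*((39 - 36) + 110) = -95*(3 + 110) = -95*113 = -10735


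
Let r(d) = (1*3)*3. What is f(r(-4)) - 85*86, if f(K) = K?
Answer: -7301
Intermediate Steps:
r(d) = 9 (r(d) = 3*3 = 9)
f(r(-4)) - 85*86 = 9 - 85*86 = 9 - 7310 = -7301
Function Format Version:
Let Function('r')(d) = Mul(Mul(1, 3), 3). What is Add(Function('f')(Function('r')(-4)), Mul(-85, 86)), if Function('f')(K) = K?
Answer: -7301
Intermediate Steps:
Function('r')(d) = 9 (Function('r')(d) = Mul(3, 3) = 9)
Add(Function('f')(Function('r')(-4)), Mul(-85, 86)) = Add(9, Mul(-85, 86)) = Add(9, -7310) = -7301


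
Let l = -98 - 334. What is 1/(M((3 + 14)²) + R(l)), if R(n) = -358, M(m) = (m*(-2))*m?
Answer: -1/167400 ≈ -5.9737e-6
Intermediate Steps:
M(m) = -2*m² (M(m) = (-2*m)*m = -2*m²)
l = -432
1/(M((3 + 14)²) + R(l)) = 1/(-2*(3 + 14)⁴ - 358) = 1/(-2*(17²)² - 358) = 1/(-2*289² - 358) = 1/(-2*83521 - 358) = 1/(-167042 - 358) = 1/(-167400) = -1/167400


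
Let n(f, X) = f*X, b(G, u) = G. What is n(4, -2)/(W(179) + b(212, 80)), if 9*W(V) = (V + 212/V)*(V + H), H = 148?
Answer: -1432/1209807 ≈ -0.0011837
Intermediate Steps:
W(V) = (148 + V)*(V + 212/V)/9 (W(V) = ((V + 212/V)*(V + 148))/9 = ((V + 212/V)*(148 + V))/9 = ((148 + V)*(V + 212/V))/9 = (148 + V)*(V + 212/V)/9)
n(f, X) = X*f
n(4, -2)/(W(179) + b(212, 80)) = (-2*4)/((1/9)*(31376 + 179*(212 + 179**2 + 148*179))/179 + 212) = -8/((1/9)*(1/179)*(31376 + 179*(212 + 32041 + 26492)) + 212) = -8/((1/9)*(1/179)*(31376 + 179*58745) + 212) = -8/((1/9)*(1/179)*(31376 + 10515355) + 212) = -8/((1/9)*(1/179)*10546731 + 212) = -8/(1171859/179 + 212) = -8/1209807/179 = -8*179/1209807 = -1432/1209807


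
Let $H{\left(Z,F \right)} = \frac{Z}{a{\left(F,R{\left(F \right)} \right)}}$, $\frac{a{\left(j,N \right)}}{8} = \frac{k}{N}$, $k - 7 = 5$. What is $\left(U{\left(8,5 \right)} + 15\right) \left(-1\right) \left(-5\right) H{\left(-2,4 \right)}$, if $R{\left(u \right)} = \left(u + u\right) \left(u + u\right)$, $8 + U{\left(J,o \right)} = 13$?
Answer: $- \frac{400}{3} \approx -133.33$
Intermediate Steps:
$k = 12$ ($k = 7 + 5 = 12$)
$U{\left(J,o \right)} = 5$ ($U{\left(J,o \right)} = -8 + 13 = 5$)
$R{\left(u \right)} = 4 u^{2}$ ($R{\left(u \right)} = 2 u 2 u = 4 u^{2}$)
$a{\left(j,N \right)} = \frac{96}{N}$ ($a{\left(j,N \right)} = 8 \frac{12}{N} = \frac{96}{N}$)
$H{\left(Z,F \right)} = \frac{Z F^{2}}{24}$ ($H{\left(Z,F \right)} = \frac{Z}{96 \frac{1}{4 F^{2}}} = \frac{Z}{24 \frac{1}{F^{2}}} = Z \frac{F^{2}}{24} = \frac{Z F^{2}}{24}$)
$\left(U{\left(8,5 \right)} + 15\right) \left(-1\right) \left(-5\right) H{\left(-2,4 \right)} = \left(5 + 15\right) \left(-1\right) \left(-5\right) \frac{1}{24} \left(-2\right) 4^{2} = 20 \cdot 5 \cdot \frac{1}{24} \left(-2\right) 16 = 20 \cdot 5 \left(- \frac{4}{3}\right) = 20 \left(- \frac{20}{3}\right) = - \frac{400}{3}$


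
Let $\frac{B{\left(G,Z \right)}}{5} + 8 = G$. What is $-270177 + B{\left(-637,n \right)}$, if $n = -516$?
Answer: $-273402$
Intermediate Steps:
$B{\left(G,Z \right)} = -40 + 5 G$
$-270177 + B{\left(-637,n \right)} = -270177 + \left(-40 + 5 \left(-637\right)\right) = -270177 - 3225 = -273402$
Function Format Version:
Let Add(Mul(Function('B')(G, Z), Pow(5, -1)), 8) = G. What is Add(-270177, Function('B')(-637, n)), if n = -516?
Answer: -273402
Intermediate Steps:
Function('B')(G, Z) = Add(-40, Mul(5, G))
Add(-270177, Function('B')(-637, n)) = Add(-270177, Add(-40, Mul(5, -637))) = Add(-270177, Add(-40, -3185)) = Add(-270177, -3225) = -273402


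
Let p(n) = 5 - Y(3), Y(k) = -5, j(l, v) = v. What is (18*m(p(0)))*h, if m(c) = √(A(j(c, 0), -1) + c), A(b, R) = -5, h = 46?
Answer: 828*√5 ≈ 1851.5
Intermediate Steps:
p(n) = 10 (p(n) = 5 - 1*(-5) = 5 + 5 = 10)
m(c) = √(-5 + c)
(18*m(p(0)))*h = (18*√(-5 + 10))*46 = (18*√5)*46 = 828*√5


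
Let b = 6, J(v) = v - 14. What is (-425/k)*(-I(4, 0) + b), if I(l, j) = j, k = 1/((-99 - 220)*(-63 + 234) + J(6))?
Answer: 139120350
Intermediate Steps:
J(v) = -14 + v
k = -1/54557 (k = 1/((-99 - 220)*(-63 + 234) + (-14 + 6)) = 1/(-319*171 - 8) = 1/(-54549 - 8) = 1/(-54557) = -1/54557 ≈ -1.8329e-5)
(-425/k)*(-I(4, 0) + b) = (-425/(-1/54557))*(-1*0 + 6) = (-425*(-54557))*(0 + 6) = 23186725*6 = 139120350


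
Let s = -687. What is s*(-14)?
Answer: 9618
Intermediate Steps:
s*(-14) = -687*(-14) = 9618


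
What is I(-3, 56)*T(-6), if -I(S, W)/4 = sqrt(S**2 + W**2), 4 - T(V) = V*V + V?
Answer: 104*sqrt(3145) ≈ 5832.4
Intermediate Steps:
T(V) = 4 - V - V**2 (T(V) = 4 - (V*V + V) = 4 - (V**2 + V) = 4 - (V + V**2) = 4 + (-V - V**2) = 4 - V - V**2)
I(S, W) = -4*sqrt(S**2 + W**2)
I(-3, 56)*T(-6) = (-4*sqrt((-3)**2 + 56**2))*(4 - 1*(-6) - 1*(-6)**2) = (-4*sqrt(9 + 3136))*(4 + 6 - 1*36) = (-4*sqrt(3145))*(4 + 6 - 36) = -4*sqrt(3145)*(-26) = 104*sqrt(3145)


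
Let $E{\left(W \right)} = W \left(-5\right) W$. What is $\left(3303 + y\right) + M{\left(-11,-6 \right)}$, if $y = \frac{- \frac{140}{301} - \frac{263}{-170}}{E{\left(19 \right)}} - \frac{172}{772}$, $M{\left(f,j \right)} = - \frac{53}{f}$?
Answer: $\frac{92652443172943}{28012029650} \approx 3307.6$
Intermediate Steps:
$E{\left(W \right)} = - 5 W^{2}$ ($E{\left(W \right)} = - 5 W W = - 5 W^{2}$)
$y = - \frac{568892087}{2546548150}$ ($y = \frac{- \frac{140}{301} - \frac{263}{-170}}{\left(-5\right) 19^{2}} - \frac{172}{772} = \frac{\left(-140\right) \frac{1}{301} - - \frac{263}{170}}{\left(-5\right) 361} - \frac{43}{193} = \frac{- \frac{20}{43} + \frac{263}{170}}{-1805} - \frac{43}{193} = \frac{7909}{7310} \left(- \frac{1}{1805}\right) - \frac{43}{193} = - \frac{7909}{13194550} - \frac{43}{193} = - \frac{568892087}{2546548150} \approx -0.2234$)
$\left(3303 + y\right) + M{\left(-11,-6 \right)} = \left(3303 - \frac{568892087}{2546548150}\right) - \frac{53}{-11} = \frac{8410679647363}{2546548150} - - \frac{53}{11} = \frac{8410679647363}{2546548150} + \frac{53}{11} = \frac{92652443172943}{28012029650}$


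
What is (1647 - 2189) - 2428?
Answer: -2970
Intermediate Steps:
(1647 - 2189) - 2428 = -542 - 2428 = -2970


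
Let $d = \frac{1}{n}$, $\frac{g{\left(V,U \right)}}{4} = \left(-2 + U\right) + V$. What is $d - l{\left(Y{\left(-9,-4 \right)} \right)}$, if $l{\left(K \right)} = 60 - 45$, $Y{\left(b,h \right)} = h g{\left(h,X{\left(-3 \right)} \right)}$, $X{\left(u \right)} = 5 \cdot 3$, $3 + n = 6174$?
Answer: $- \frac{92564}{6171} \approx -15.0$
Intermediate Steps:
$n = 6171$ ($n = -3 + 6174 = 6171$)
$X{\left(u \right)} = 15$
$g{\left(V,U \right)} = -8 + 4 U + 4 V$ ($g{\left(V,U \right)} = 4 \left(\left(-2 + U\right) + V\right) = 4 \left(-2 + U + V\right) = -8 + 4 U + 4 V$)
$Y{\left(b,h \right)} = h \left(52 + 4 h\right)$ ($Y{\left(b,h \right)} = h \left(-8 + 4 \cdot 15 + 4 h\right) = h \left(-8 + 60 + 4 h\right) = h \left(52 + 4 h\right)$)
$l{\left(K \right)} = 15$
$d = \frac{1}{6171} \approx 0.00016205$
$d - l{\left(Y{\left(-9,-4 \right)} \right)} = \frac{1}{6171} - 15 = - \frac{92564}{6171}$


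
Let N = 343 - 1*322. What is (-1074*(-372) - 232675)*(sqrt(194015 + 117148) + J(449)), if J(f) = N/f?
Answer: 3503913/449 + 166853*sqrt(311163) ≈ 9.3082e+7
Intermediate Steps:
N = 21 (N = 343 - 322 = 21)
J(f) = 21/f
(-1074*(-372) - 232675)*(sqrt(194015 + 117148) + J(449)) = (-1074*(-372) - 232675)*(sqrt(194015 + 117148) + 21/449) = (399528 - 232675)*(sqrt(311163) + 21*(1/449)) = 166853*(sqrt(311163) + 21/449) = 166853*(21/449 + sqrt(311163)) = 3503913/449 + 166853*sqrt(311163)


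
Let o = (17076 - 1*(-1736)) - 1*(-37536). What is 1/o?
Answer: 1/56348 ≈ 1.7747e-5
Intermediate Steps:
o = 56348 (o = (17076 + 1736) + 37536 = 18812 + 37536 = 56348)
1/o = 1/56348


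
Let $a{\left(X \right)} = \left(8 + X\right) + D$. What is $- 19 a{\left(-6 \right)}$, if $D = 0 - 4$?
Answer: $38$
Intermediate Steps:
$D = -4$
$a{\left(X \right)} = 4 + X$ ($a{\left(X \right)} = \left(8 + X\right) - 4 = 4 + X$)
$- 19 a{\left(-6 \right)} = - 19 \left(4 - 6\right) = \left(-19\right) \left(-2\right) = 38$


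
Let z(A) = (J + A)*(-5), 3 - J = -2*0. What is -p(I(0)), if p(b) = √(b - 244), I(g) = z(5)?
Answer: -2*I*√71 ≈ -16.852*I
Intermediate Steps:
J = 3 (J = 3 - (-2)*0 = 3 - 1*0 = 3 + 0 = 3)
z(A) = -15 - 5*A (z(A) = (3 + A)*(-5) = -15 - 5*A)
I(g) = -40 (I(g) = -15 - 5*5 = -15 - 25 = -40)
p(b) = √(-244 + b)
-p(I(0)) = -√(-244 - 40) = -√(-284) = -2*I*√71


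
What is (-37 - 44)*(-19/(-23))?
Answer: -1539/23 ≈ -66.913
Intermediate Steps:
(-37 - 44)*(-19/(-23)) = -(-1539)*(-1)/23 = -81*19/23 = -1539/23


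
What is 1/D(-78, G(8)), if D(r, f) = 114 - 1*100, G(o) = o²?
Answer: 1/14 ≈ 0.071429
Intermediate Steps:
D(r, f) = 14 (D(r, f) = 114 - 100 = 14)
1/D(-78, G(8)) = 1/14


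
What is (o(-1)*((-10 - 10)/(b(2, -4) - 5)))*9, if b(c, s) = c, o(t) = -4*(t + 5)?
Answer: -960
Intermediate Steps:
o(t) = -20 - 4*t (o(t) = -4*(5 + t) = -20 - 4*t)
(o(-1)*((-10 - 10)/(b(2, -4) - 5)))*9 = ((-20 - 4*(-1))*((-10 - 10)/(2 - 5)))*9 = ((-20 + 4)*(-20/(-3)))*9 = -(-320)*(-1)/3*9 = -16*20/3*9 = -320/3*9 = -960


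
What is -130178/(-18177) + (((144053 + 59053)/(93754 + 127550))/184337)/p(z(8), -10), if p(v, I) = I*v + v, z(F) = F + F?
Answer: 42484387250814743/5932175258386368 ≈ 7.1617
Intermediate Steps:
z(F) = 2*F
p(v, I) = v + I*v
-130178/(-18177) + (((144053 + 59053)/(93754 + 127550))/184337)/p(z(8), -10) = -130178/(-18177) + (((144053 + 59053)/(93754 + 127550))/184337)/(((2*8)*(1 - 10))) = -130178*(-1/18177) + ((203106/221304)*(1/184337))/((16*(-9))) = 130178/18177 + ((203106*(1/221304))*(1/184337))/(-144) = 130178/18177 + ((33851/36884)*(1/184337))*(-1/144) = 130178/18177 + (33851/6799085908)*(-1/144) = 130178/18177 - 33851/979068370752 = 42484387250814743/5932175258386368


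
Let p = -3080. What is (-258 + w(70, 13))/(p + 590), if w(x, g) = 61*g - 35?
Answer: -50/249 ≈ -0.20080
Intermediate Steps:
w(x, g) = -35 + 61*g
(-258 + w(70, 13))/(p + 590) = (-258 + (-35 + 61*13))/(-3080 + 590) = (-258 + (-35 + 793))/(-2490) = (-258 + 758)*(-1/2490) = 500*(-1/2490) = -50/249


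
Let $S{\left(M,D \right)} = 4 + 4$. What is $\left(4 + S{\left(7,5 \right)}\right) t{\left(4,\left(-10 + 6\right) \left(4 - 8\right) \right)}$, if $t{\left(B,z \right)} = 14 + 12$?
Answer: $312$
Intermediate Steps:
$S{\left(M,D \right)} = 8$
$t{\left(B,z \right)} = 26$
$\left(4 + S{\left(7,5 \right)}\right) t{\left(4,\left(-10 + 6\right) \left(4 - 8\right) \right)} = \left(4 + 8\right) 26 = 12 \cdot 26 = 312$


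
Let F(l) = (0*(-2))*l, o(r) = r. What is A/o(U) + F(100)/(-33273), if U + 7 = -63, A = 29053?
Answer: -29053/70 ≈ -415.04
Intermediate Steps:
U = -70 (U = -7 - 63 = -70)
F(l) = 0 (F(l) = 0*l = 0)
A/o(U) + F(100)/(-33273) = 29053/(-70) + 0/(-33273) = 29053*(-1/70) + 0*(-1/33273) = -29053/70 + 0 = -29053/70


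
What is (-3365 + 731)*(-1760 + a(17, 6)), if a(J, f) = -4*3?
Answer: 4667448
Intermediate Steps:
a(J, f) = -12
(-3365 + 731)*(-1760 + a(17, 6)) = (-3365 + 731)*(-1760 - 12) = -2634*(-1772) = 4667448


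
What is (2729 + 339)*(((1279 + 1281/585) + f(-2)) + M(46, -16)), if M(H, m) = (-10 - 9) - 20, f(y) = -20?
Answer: 56245172/15 ≈ 3.7497e+6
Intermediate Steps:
M(H, m) = -39 (M(H, m) = -19 - 20 = -39)
(2729 + 339)*(((1279 + 1281/585) + f(-2)) + M(46, -16)) = (2729 + 339)*(((1279 + 1281/585) - 20) - 39) = 3068*(((1279 + 1281*(1/585)) - 20) - 39) = 3068*(((1279 + 427/195) - 20) - 39) = 3068*((249832/195 - 20) - 39) = 3068*(245932/195 - 39) = 3068*(238327/195) = 56245172/15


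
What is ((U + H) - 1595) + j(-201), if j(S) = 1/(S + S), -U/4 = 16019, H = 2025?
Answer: -25585693/402 ≈ -63646.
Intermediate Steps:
U = -64076 (U = -4*16019 = -64076)
j(S) = 1/(2*S)
((U + H) - 1595) + j(-201) = ((-64076 + 2025) - 1595) + (½)/(-201) = (-62051 - 1595) + (½)*(-1/201) = -63646 - 1/402 = -25585693/402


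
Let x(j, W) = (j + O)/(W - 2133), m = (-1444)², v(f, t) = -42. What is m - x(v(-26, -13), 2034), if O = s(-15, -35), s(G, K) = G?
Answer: 68809469/33 ≈ 2.0851e+6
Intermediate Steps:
O = -15
m = 2085136
x(j, W) = (-15 + j)/(-2133 + W) (x(j, W) = (j - 15)/(W - 2133) = (-15 + j)/(-2133 + W))
m - x(v(-26, -13), 2034) = 2085136 - (-15 - 42)/(-2133 + 2034) = 2085136 - (-57)/(-99) = 2085136 - (-1)*(-57)/99 = 2085136 - 1*19/33 = 2085136 - 19/33 = 68809469/33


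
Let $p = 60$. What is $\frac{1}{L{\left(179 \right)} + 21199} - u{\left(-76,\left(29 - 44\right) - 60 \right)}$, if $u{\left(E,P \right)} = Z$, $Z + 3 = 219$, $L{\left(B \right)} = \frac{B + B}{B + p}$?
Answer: $- \frac{1094454265}{5066919} \approx -216.0$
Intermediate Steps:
$L{\left(B \right)} = \frac{2 B}{60 + B}$ ($L{\left(B \right)} = \frac{B + B}{B + 60} = \frac{2 B}{60 + B}$)
$Z = 216$ ($Z = -3 + 219 = 216$)
$u{\left(E,P \right)} = 216$
$\frac{1}{L{\left(179 \right)} + 21199} - u{\left(-76,\left(29 - 44\right) - 60 \right)} = \frac{1}{2 \cdot 179 \frac{1}{60 + 179} + 21199} - 216 = \frac{1}{2 \cdot 179 \cdot \frac{1}{239} + 21199} - 216 = \frac{1}{\frac{358}{239} + 21199} - 216 = \frac{1}{\frac{5066919}{239}} - 216 = \frac{239}{5066919} - 216 = - \frac{1094454265}{5066919}$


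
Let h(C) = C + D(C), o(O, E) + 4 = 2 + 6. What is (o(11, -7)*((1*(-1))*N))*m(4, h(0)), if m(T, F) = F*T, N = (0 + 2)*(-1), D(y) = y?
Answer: 0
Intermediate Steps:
o(O, E) = 4 (o(O, E) = -4 + (2 + 6) = -4 + 8 = 4)
h(C) = 2*C (h(C) = C + C = 2*C)
N = -2 (N = 2*(-1) = -2)
(o(11, -7)*((1*(-1))*N))*m(4, h(0)) = (4*((1*(-1))*(-2)))*((2*0)*4) = (4*(-1*(-2)))*(0*4) = (4*2)*0 = 8*0 = 0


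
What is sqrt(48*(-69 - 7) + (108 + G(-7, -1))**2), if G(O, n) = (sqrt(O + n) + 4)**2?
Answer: 4*sqrt(581 + 232*I*sqrt(2)) ≈ 99.93 + 26.266*I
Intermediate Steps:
G(O, n) = (4 + sqrt(O + n))**2
sqrt(48*(-69 - 7) + (108 + G(-7, -1))**2) = sqrt(48*(-69 - 7) + (108 + (4 + sqrt(-7 - 1))**2)**2) = sqrt(48*(-76) + (108 + (4 + sqrt(-8))**2)**2) = sqrt(-3648 + (108 + (4 + 2*I*sqrt(2))**2)**2)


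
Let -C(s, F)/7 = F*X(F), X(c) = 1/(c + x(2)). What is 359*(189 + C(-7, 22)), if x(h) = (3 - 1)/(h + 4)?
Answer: 4380159/67 ≈ 65376.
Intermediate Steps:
x(h) = 2/(4 + h)
X(c) = 1/(⅓ + c) (X(c) = 1/(c + 2/(4 + 2)) = 1/(c + 2/6) = 1/(c + 2*(⅙)) = 1/(c + ⅓) = 1/(⅓ + c))
C(s, F) = -21*F/(1 + 3*F) (C(s, F) = -7*F*3/(1 + 3*F) = -21*F/(1 + 3*F))
359*(189 + C(-7, 22)) = 359*(189 - 21*22/(1 + 3*22)) = 359*(189 - 21*22/(1 + 66)) = 359*(189 - 21*22/67) = 359*(189 - 21*22*1/67) = 359*(189 - 462/67) = 359*(12201/67) = 4380159/67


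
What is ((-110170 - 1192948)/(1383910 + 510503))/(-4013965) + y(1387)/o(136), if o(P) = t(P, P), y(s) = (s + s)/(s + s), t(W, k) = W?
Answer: 7604284701593/1034158616946120 ≈ 0.0073531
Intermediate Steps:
y(s) = 1 (y(s) = (2*s)/((2*s)) = (2*s)*(1/(2*s)) = 1)
o(P) = P
((-110170 - 1192948)/(1383910 + 510503))/(-4013965) + y(1387)/o(136) = ((-110170 - 1192948)/(1383910 + 510503))/(-4013965) + 1/136 = -1303118/1894413*(-1/4013965) + 1*(1/136) = -1303118*1/1894413*(-1/4013965) + 1/136 = -1303118/1894413*(-1/4013965) + 1/136 = 1303118/7604107477545 + 1/136 = 7604284701593/1034158616946120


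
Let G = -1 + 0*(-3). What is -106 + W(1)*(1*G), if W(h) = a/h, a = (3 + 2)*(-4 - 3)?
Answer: -71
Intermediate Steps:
G = -1 (G = -1 + 0 = -1)
a = -35 (a = 5*(-7) = -35)
W(h) = -35/h
-106 + W(1)*(1*G) = -106 + (-35/1)*(1*(-1)) = -106 - 35*1*(-1) = -106 - 35*(-1) = -106 + 35 = -71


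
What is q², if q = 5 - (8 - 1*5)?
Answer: 4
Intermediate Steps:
q = 2 (q = 5 - (8 - 5) = 5 - 1*3 = 5 - 3 = 2)
q² = 2² = 4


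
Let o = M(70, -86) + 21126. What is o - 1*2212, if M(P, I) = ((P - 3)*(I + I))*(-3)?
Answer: 53486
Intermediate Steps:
M(P, I) = -6*I*(-3 + P) (M(P, I) = ((-3 + P)*(2*I))*(-3) = (2*I*(-3 + P))*(-3) = -6*I*(-3 + P))
o = 55698 (o = 6*(-86)*(3 - 1*70) + 21126 = 6*(-86)*(3 - 70) + 21126 = 6*(-86)*(-67) + 21126 = 34572 + 21126 = 55698)
o - 1*2212 = 55698 - 1*2212 = 55698 - 2212 = 53486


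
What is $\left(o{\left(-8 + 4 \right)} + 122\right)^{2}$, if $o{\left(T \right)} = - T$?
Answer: $15876$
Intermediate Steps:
$\left(o{\left(-8 + 4 \right)} + 122\right)^{2} = \left(- (-8 + 4) + 122\right)^{2} = \left(\left(-1\right) \left(-4\right) + 122\right)^{2} = \left(4 + 122\right)^{2} = 126^{2} = 15876$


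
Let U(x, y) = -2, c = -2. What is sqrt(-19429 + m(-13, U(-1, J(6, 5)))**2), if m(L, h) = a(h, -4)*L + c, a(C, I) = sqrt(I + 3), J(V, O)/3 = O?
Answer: sqrt(-19594 + 52*I) ≈ 0.186 + 139.98*I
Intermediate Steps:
J(V, O) = 3*O
a(C, I) = sqrt(3 + I)
m(L, h) = -2 + I*L (m(L, h) = sqrt(3 - 4)*L - 2 = sqrt(-1)*L - 2 = I*L - 2 = -2 + I*L)
sqrt(-19429 + m(-13, U(-1, J(6, 5)))**2) = sqrt(-19429 + (-2 + I*(-13))**2) = sqrt(-19429 + (-2 - 13*I)**2)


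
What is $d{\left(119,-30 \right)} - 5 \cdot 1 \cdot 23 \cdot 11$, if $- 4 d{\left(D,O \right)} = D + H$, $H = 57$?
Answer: $-1309$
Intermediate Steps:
$d{\left(D,O \right)} = - \frac{57}{4} - \frac{D}{4}$ ($d{\left(D,O \right)} = - \frac{D + 57}{4} = - \frac{57 + D}{4} = - \frac{57}{4} - \frac{D}{4}$)
$d{\left(119,-30 \right)} - 5 \cdot 1 \cdot 23 \cdot 11 = \left(- \frac{57}{4} - \frac{119}{4}\right) - 5 \cdot 1 \cdot 23 \cdot 11 = \left(- \frac{57}{4} - \frac{119}{4}\right) - 5 \cdot 23 \cdot 11 = -44 - 115 \cdot 11 = -44 - 1265 = -1309$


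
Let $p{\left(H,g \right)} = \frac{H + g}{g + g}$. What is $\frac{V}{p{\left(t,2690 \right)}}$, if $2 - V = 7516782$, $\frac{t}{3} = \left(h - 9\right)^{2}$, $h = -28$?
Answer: $- \frac{40440276400}{6797} \approx -5.9497 \cdot 10^{6}$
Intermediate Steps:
$t = 4107$ ($t = 3 \left(-28 - 9\right)^{2} = 3 \left(-37\right)^{2} = 3 \cdot 1369 = 4107$)
$V = -7516780$ ($V = 2 - 7516782 = -7516780$)
$p{\left(H,g \right)} = \frac{H + g}{2 g}$
$\frac{V}{p{\left(t,2690 \right)}} = - \frac{7516780}{\frac{1}{2} \cdot \frac{1}{2690} \left(4107 + 2690\right)} = - \frac{7516780}{\frac{1}{2} \cdot \frac{1}{2690} \cdot 6797} = - \frac{7516780}{\frac{6797}{5380}} = \left(-7516780\right) \frac{5380}{6797} = - \frac{40440276400}{6797}$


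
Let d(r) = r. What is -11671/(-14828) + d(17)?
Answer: 23977/1348 ≈ 17.787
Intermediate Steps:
-11671/(-14828) + d(17) = -11671/(-14828) + 17 = -11671*(-1/14828) + 17 = 1061/1348 + 17 = 23977/1348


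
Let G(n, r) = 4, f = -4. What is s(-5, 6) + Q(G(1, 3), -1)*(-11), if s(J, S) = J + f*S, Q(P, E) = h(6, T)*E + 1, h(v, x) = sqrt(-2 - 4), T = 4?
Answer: -40 + 11*I*sqrt(6) ≈ -40.0 + 26.944*I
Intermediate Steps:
h(v, x) = I*sqrt(6) (h(v, x) = sqrt(-6) = I*sqrt(6))
Q(P, E) = 1 + I*E*sqrt(6) (Q(P, E) = (I*sqrt(6))*E + 1 = I*E*sqrt(6) + 1 = 1 + I*E*sqrt(6))
s(J, S) = J - 4*S
s(-5, 6) + Q(G(1, 3), -1)*(-11) = (-5 - 4*6) + (1 + I*(-1)*sqrt(6))*(-11) = (-5 - 24) + (1 - I*sqrt(6))*(-11) = -29 + (-11 + 11*I*sqrt(6)) = -40 + 11*I*sqrt(6)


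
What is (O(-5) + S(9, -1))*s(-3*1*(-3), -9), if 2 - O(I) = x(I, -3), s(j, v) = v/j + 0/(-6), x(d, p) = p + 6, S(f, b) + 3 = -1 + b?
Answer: 6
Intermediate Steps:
S(f, b) = -4 + b (S(f, b) = -3 + (-1 + b) = -4 + b)
x(d, p) = 6 + p
s(j, v) = v/j (s(j, v) = v/j + 0*(-⅙) = v/j + 0 = v/j)
O(I) = -1 (O(I) = 2 - (6 - 3) = 2 - 1*3 = 2 - 3 = -1)
(O(-5) + S(9, -1))*s(-3*1*(-3), -9) = (-1 + (-4 - 1))*(-9/(-3*1*(-3))) = (-1 - 5)*(-9/((-3*(-3)))) = -(-54)/9 = -6*(-1) = 6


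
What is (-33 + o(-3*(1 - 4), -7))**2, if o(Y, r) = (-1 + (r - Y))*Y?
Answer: 34596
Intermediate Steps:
o(Y, r) = Y*(-1 + r - Y) (o(Y, r) = (-1 + r - Y)*Y = Y*(-1 + r - Y))
(-33 + o(-3*(1 - 4), -7))**2 = (-33 + (-3*(1 - 4))*(-1 - 7 - (-3)*(1 - 4)))**2 = (-33 + (-3*(-3))*(-1 - 7 - (-3)*(-3)))**2 = (-33 + 9*(-1 - 7 - 1*9))**2 = (-33 + 9*(-1 - 7 - 9))**2 = (-33 + 9*(-17))**2 = (-33 - 153)**2 = (-186)**2 = 34596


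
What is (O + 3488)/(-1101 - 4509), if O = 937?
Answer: -295/374 ≈ -0.78877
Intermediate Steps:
(O + 3488)/(-1101 - 4509) = (937 + 3488)/(-1101 - 4509) = 4425/(-5610) = 4425*(-1/5610) = -295/374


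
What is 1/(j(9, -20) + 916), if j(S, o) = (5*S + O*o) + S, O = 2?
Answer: 1/930 ≈ 0.0010753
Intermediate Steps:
j(S, o) = 2*o + 6*S (j(S, o) = (5*S + 2*o) + S = (2*o + 5*S) + S = 2*o + 6*S)
1/(j(9, -20) + 916) = 1/((2*(-20) + 6*9) + 916) = 1/((-40 + 54) + 916) = 1/(14 + 916) = 1/930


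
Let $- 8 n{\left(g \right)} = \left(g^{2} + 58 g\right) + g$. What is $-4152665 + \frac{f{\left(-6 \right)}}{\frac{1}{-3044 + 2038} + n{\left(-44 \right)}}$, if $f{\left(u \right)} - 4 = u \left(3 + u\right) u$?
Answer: $- \frac{172323191817}{41497} \approx -4.1527 \cdot 10^{6}$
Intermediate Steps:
$n{\left(g \right)} = - \frac{59 g}{8} - \frac{g^{2}}{8}$ ($n{\left(g \right)} = - \frac{\left(g^{2} + 58 g\right) + g}{8} = - \frac{g^{2} + 59 g}{8} = - \frac{59 g}{8} - \frac{g^{2}}{8}$)
$f{\left(u \right)} = 4 + u^{2} \left(3 + u\right)$ ($f{\left(u \right)} = 4 + u \left(3 + u\right) u = 4 + u^{2} \left(3 + u\right)$)
$-4152665 + \frac{f{\left(-6 \right)}}{\frac{1}{-3044 + 2038} + n{\left(-44 \right)}} = -4152665 + \frac{4 + \left(-6\right)^{3} + 3 \left(-6\right)^{2}}{\frac{1}{-3044 + 2038} - - \frac{11 \left(59 - 44\right)}{2}} = -4152665 + \frac{4 - 216 + 3 \cdot 36}{\frac{1}{-1006} - \left(- \frac{11}{2}\right) 15} = -4152665 + \frac{4 - 216 + 108}{- \frac{1}{1006} + \frac{165}{2}} = -4152665 + \frac{1}{\frac{41497}{503}} \left(-104\right) = -4152665 + \frac{503}{41497} \left(-104\right) = -4152665 - \frac{52312}{41497} = - \frac{172323191817}{41497}$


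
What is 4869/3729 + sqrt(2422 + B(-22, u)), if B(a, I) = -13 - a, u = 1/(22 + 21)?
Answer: 1623/1243 + sqrt(2431) ≈ 50.611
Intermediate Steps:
u = 1/43 ≈ 0.023256
4869/3729 + sqrt(2422 + B(-22, u)) = 4869/3729 + sqrt(2422 + (-13 - 1*(-22))) = 4869*(1/3729) + sqrt(2422 + (-13 + 22)) = 1623/1243 + sqrt(2422 + 9) = 1623/1243 + sqrt(2431)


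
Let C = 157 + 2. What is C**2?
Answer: 25281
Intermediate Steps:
C = 159
C**2 = 159**2 = 25281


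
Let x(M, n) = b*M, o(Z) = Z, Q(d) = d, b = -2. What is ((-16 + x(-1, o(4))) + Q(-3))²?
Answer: 289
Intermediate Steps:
x(M, n) = -2*M
((-16 + x(-1, o(4))) + Q(-3))² = ((-16 - 2*(-1)) - 3)² = ((-16 + 2) - 3)² = (-14 - 3)² = (-17)² = 289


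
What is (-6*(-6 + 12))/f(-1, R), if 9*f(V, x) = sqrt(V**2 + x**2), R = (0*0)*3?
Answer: -324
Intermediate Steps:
R = 0 (R = 0*3 = 0)
f(V, x) = sqrt(V**2 + x**2)/9
(-6*(-6 + 12))/f(-1, R) = (-6*(-6 + 12))/((sqrt((-1)**2 + 0**2)/9)) = (-6*6)/((sqrt(1 + 0)/9)) = -36/(sqrt(1)/9) = -36/((1/9)*1) = -36/1/9 = -36*9 = -324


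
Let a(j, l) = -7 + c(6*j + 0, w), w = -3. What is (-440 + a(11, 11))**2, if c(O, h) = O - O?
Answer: 199809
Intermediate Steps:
c(O, h) = 0
a(j, l) = -7 (a(j, l) = -7 + 0 = -7)
(-440 + a(11, 11))**2 = (-440 - 7)**2 = (-447)**2 = 199809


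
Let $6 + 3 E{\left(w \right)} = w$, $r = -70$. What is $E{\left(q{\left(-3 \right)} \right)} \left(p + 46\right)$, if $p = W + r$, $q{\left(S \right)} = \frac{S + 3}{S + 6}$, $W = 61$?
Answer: $-74$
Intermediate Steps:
$q{\left(S \right)} = \frac{3 + S}{6 + S}$
$p = -9$ ($p = 61 - 70 = -9$)
$E{\left(w \right)} = -2 + \frac{w}{3}$
$E{\left(q{\left(-3 \right)} \right)} \left(p + 46\right) = \left(-2 + \frac{\frac{1}{6 - 3} \left(3 - 3\right)}{3}\right) \left(-9 + 46\right) = \left(-2 + \frac{\frac{1}{3} \cdot 0}{3}\right) 37 = \left(-2 + \frac{1}{3} \cdot 0\right) 37 = \left(-2 + 0\right) 37 = \left(-2\right) 37 = -74$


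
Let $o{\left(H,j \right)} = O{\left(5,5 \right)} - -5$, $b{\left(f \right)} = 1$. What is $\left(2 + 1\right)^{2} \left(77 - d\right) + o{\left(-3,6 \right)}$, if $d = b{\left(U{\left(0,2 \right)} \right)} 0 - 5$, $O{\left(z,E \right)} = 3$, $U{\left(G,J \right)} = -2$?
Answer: $746$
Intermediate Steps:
$o{\left(H,j \right)} = 8$ ($o{\left(H,j \right)} = 3 - -5 = 3 + 5 = 8$)
$d = -5$ ($d = 1 \cdot 0 - 5 = 0 - 5 = -5$)
$\left(2 + 1\right)^{2} \left(77 - d\right) + o{\left(-3,6 \right)} = \left(2 + 1\right)^{2} \left(77 - -5\right) + 8 = 3^{2} \left(77 + 5\right) + 8 = 9 \cdot 82 + 8 = 738 + 8 = 746$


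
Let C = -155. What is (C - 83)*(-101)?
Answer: 24038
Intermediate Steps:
(C - 83)*(-101) = (-155 - 83)*(-101) = -238*(-101) = 24038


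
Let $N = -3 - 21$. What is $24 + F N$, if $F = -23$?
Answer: $576$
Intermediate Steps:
$N = -24$ ($N = -3 - 21 = -24$)
$24 + F N = 24 - -552 = 24 + 552 = 576$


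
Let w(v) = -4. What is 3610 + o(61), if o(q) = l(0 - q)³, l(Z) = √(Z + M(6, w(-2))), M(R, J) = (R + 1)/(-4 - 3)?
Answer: 3610 - 62*I*√62 ≈ 3610.0 - 488.19*I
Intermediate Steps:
M(R, J) = -⅐ - R/7 (M(R, J) = (1 + R)/(-7) = (1 + R)*(-⅐) = -⅐ - R/7)
l(Z) = √(-1 + Z) (l(Z) = √(Z + (-⅐ - ⅐*6)) = √(Z + (-⅐ - 6/7)) = √(Z - 1) = √(-1 + Z))
o(q) = (-1 - q)^(3/2) (o(q) = (√(-1 + (0 - q)))³ = (√(-1 - q))³ = (-1 - q)^(3/2))
3610 + o(61) = 3610 + (-1 - 1*61)^(3/2) = 3610 + (-1 - 61)^(3/2) = 3610 + (-62)^(3/2) = 3610 - 62*I*√62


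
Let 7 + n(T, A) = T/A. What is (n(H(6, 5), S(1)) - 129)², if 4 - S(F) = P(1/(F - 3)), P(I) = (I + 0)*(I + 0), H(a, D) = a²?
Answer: 399424/25 ≈ 15977.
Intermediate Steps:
P(I) = I² (P(I) = I*I = I²)
S(F) = 4 - 1/(-3 + F)² (S(F) = 4 - (1/(F - 3))² = 4 - (1/(-3 + F))² = 4 - 1/(-3 + F)²)
n(T, A) = -7 + T/A
(n(H(6, 5), S(1)) - 129)² = ((-7 + 6²/(4 - 1/(-3 + 1)²)) - 129)² = ((-7 + 36/(4 - 1/(-2)²)) - 129)² = ((-7 + 36/(4 - 1*¼)) - 129)² = ((-7 + 36/(4 - ¼)) - 129)² = ((-7 + 36/(15/4)) - 129)² = ((-7 + 36*(4/15)) - 129)² = ((-7 + 48/5) - 129)² = (13/5 - 129)² = (-632/5)² = 399424/25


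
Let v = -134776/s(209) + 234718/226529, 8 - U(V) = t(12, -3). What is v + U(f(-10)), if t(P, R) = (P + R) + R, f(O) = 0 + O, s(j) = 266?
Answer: -15173862044/30128357 ≈ -503.64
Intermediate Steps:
f(O) = O
t(P, R) = P + 2*R
U(V) = 2 (U(V) = 8 - (12 + 2*(-3)) = 8 - (12 - 6) = 8 - 1*6 = 8 - 6 = 2)
v = -15234118758/30128357 (v = -134776/266 + 234718/226529 = -134776*1/266 + 234718*(1/226529) = -67388/133 + 234718/226529 = -15234118758/30128357 ≈ -505.64)
v + U(f(-10)) = -15234118758/30128357 + 2 = -15173862044/30128357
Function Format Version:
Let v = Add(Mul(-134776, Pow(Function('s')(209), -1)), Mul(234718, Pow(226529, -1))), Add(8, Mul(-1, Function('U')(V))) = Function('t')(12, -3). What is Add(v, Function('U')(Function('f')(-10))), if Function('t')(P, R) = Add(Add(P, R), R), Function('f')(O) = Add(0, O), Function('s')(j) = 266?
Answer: Rational(-15173862044, 30128357) ≈ -503.64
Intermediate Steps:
Function('f')(O) = O
Function('t')(P, R) = Add(P, Mul(2, R))
Function('U')(V) = 2 (Function('U')(V) = Add(8, Mul(-1, Add(12, Mul(2, -3)))) = Add(8, Mul(-1, Add(12, -6))) = Add(8, Mul(-1, 6)) = Add(8, -6) = 2)
v = Rational(-15234118758, 30128357) (v = Add(Mul(-134776, Pow(266, -1)), Mul(234718, Pow(226529, -1))) = Add(Mul(-134776, Rational(1, 266)), Mul(234718, Rational(1, 226529))) = Add(Rational(-67388, 133), Rational(234718, 226529)) = Rational(-15234118758, 30128357) ≈ -505.64)
Add(v, Function('U')(Function('f')(-10))) = Add(Rational(-15234118758, 30128357), 2) = Rational(-15173862044, 30128357)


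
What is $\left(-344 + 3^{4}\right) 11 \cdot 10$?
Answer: $-28930$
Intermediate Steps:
$\left(-344 + 3^{4}\right) 11 \cdot 10 = \left(-344 + 81\right) 110 = \left(-263\right) 110 = -28930$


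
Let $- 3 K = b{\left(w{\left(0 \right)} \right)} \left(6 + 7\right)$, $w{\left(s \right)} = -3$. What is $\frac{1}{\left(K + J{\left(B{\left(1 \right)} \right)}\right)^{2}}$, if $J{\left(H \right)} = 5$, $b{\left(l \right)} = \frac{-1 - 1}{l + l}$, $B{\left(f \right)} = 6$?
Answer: $\frac{81}{1024} \approx 0.079102$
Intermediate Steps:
$b{\left(l \right)} = - \frac{1}{l}$ ($b{\left(l \right)} = - \frac{2}{2 l} = - 2 \frac{1}{2 l} = - \frac{1}{l}$)
$K = - \frac{13}{9}$ ($K = - \frac{- \frac{1}{-3} \left(6 + 7\right)}{3} = - \frac{\left(-1\right) \left(- \frac{1}{3}\right) 13}{3} = - \frac{\frac{1}{3} \cdot 13}{3} = \left(- \frac{1}{3}\right) \frac{13}{3} = - \frac{13}{9} \approx -1.4444$)
$\frac{1}{\left(K + J{\left(B{\left(1 \right)} \right)}\right)^{2}} = \frac{1}{\left(- \frac{13}{9} + 5\right)^{2}} = \frac{1}{\left(\frac{32}{9}\right)^{2}} = \frac{1}{\frac{1024}{81}} = \frac{81}{1024}$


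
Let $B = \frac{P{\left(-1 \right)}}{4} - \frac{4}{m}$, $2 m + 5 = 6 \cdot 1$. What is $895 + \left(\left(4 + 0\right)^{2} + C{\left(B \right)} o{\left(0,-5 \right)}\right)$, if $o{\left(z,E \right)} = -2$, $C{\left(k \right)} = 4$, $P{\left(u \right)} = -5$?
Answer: $903$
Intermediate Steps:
$m = \frac{1}{2}$ ($m = - \frac{5}{2} + \frac{6 \cdot 1}{2} = - \frac{5}{2} + \frac{1}{2} \cdot 6 = - \frac{5}{2} + 3 = \frac{1}{2} \approx 0.5$)
$B = - \frac{37}{4}$ ($B = - \frac{5}{4} - 4 \frac{1}{\frac{1}{2}} = \left(-5\right) \frac{1}{4} - 8 = - \frac{5}{4} - 8 = - \frac{37}{4} \approx -9.25$)
$895 + \left(\left(4 + 0\right)^{2} + C{\left(B \right)} o{\left(0,-5 \right)}\right) = 895 + \left(\left(4 + 0\right)^{2} + 4 \left(-2\right)\right) = 895 - \left(8 - 4^{2}\right) = 895 + \left(16 - 8\right) = 895 + 8 = 903$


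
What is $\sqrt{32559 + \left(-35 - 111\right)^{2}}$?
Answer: $5 \sqrt{2155} \approx 232.11$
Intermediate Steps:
$\sqrt{32559 + \left(-35 - 111\right)^{2}} = \sqrt{32559 + \left(-146\right)^{2}} = \sqrt{32559 + 21316} = \sqrt{53875} = 5 \sqrt{2155}$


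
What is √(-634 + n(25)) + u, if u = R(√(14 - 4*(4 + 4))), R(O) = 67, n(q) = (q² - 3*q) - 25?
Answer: 67 + I*√109 ≈ 67.0 + 10.44*I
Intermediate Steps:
n(q) = -25 + q² - 3*q
u = 67
√(-634 + n(25)) + u = √(-634 + (-25 + 25² - 3*25)) + 67 = √(-634 + (-25 + 625 - 75)) + 67 = √(-634 + 525) + 67 = √(-109) + 67 = I*√109 + 67 = 67 + I*√109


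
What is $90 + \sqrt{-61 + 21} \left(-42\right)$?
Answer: $90 - 84 i \sqrt{10} \approx 90.0 - 265.63 i$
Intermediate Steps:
$90 + \sqrt{-61 + 21} \left(-42\right) = 90 + \sqrt{-40} \left(-42\right) = 90 + 2 i \sqrt{10} \left(-42\right) = 90 - 84 i \sqrt{10}$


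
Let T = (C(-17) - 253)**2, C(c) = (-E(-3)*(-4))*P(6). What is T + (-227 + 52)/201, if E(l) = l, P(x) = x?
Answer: 21230450/201 ≈ 1.0562e+5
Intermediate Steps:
C(c) = -72 (C(c) = -(-3)*(-4)*6 = -1*12*6 = -12*6 = -72)
T = 105625 (T = (-72 - 253)**2 = (-325)**2 = 105625)
T + (-227 + 52)/201 = 105625 + (-227 + 52)/201 = 105625 - 175*1/201 = 105625 - 175/201 = 21230450/201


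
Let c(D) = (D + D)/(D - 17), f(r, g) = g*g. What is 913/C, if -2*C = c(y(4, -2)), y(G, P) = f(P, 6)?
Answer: -17347/36 ≈ -481.86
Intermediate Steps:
f(r, g) = g²
y(G, P) = 36 (y(G, P) = 6² = 36)
c(D) = 2*D/(-17 + D) (c(D) = (2*D)/(-17 + D) = 2*D/(-17 + D))
C = -36/19 (C = -36/(-17 + 36) = -36/19 ≈ -1.8947)
913/C = 913/(-36/19) = 913*(-19/36) = -17347/36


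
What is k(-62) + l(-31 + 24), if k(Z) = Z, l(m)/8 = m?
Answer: -118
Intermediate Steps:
l(m) = 8*m
k(-62) + l(-31 + 24) = -62 + 8*(-31 + 24) = -62 + 8*(-7) = -62 - 56 = -118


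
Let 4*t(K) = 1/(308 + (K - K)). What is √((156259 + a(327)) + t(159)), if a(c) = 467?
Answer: √14867655341/308 ≈ 395.89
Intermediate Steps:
t(K) = 1/1232 (t(K) = 1/(4*(308 + (K - K))) = 1/(4*(308 + 0)) = (¼)/308 = (¼)*(1/308) = 1/1232)
√((156259 + a(327)) + t(159)) = √((156259 + 467) + 1/1232) = √(156726 + 1/1232) = √(193086433/1232) = √14867655341/308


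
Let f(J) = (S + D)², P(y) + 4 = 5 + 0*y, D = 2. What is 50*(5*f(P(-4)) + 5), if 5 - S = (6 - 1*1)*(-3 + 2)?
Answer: 36250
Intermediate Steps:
P(y) = 1 (P(y) = -4 + (5 + 0*y) = -4 + (5 + 0) = -4 + 5 = 1)
S = 10 (S = 5 - (6 - 1*1)*(-3 + 2) = 5 - (6 - 1)*(-1) = 5 - 5*(-1) = 5 - 1*(-5) = 5 + 5 = 10)
f(J) = 144 (f(J) = (10 + 2)² = 12² = 144)
50*(5*f(P(-4)) + 5) = 50*(5*144 + 5) = 50*(720 + 5) = 50*725 = 36250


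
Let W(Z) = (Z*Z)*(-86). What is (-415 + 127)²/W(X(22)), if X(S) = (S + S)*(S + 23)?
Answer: -32/130075 ≈ -0.00024601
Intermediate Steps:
X(S) = 2*S*(23 + S) (X(S) = (2*S)*(23 + S) = 2*S*(23 + S))
W(Z) = -86*Z² (W(Z) = Z²*(-86) = -86*Z²)
(-415 + 127)²/W(X(22)) = (-415 + 127)²/((-86*1936*(23 + 22)²)) = (-288)²/((-86*(2*22*45)²)) = 82944/((-86*1980²)) = 82944/((-86*3920400)) = 82944/(-337154400) = 82944*(-1/337154400) = -32/130075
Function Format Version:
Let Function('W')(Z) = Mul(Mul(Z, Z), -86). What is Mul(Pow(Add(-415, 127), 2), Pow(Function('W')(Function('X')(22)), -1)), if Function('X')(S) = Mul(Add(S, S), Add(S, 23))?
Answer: Rational(-32, 130075) ≈ -0.00024601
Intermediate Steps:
Function('X')(S) = Mul(2, S, Add(23, S)) (Function('X')(S) = Mul(Mul(2, S), Add(23, S)) = Mul(2, S, Add(23, S)))
Function('W')(Z) = Mul(-86, Pow(Z, 2)) (Function('W')(Z) = Mul(Pow(Z, 2), -86) = Mul(-86, Pow(Z, 2)))
Mul(Pow(Add(-415, 127), 2), Pow(Function('W')(Function('X')(22)), -1)) = Mul(Pow(Add(-415, 127), 2), Pow(Mul(-86, Pow(Mul(2, 22, Add(23, 22)), 2)), -1)) = Mul(Pow(-288, 2), Pow(Mul(-86, Pow(Mul(2, 22, 45), 2)), -1)) = Mul(82944, Pow(Mul(-86, Pow(1980, 2)), -1)) = Mul(82944, Pow(Mul(-86, 3920400), -1)) = Mul(82944, Pow(-337154400, -1)) = Mul(82944, Rational(-1, 337154400)) = Rational(-32, 130075)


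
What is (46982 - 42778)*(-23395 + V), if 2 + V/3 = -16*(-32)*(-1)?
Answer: -104835148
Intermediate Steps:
V = -1542 (V = -6 + 3*(-16*(-32)*(-1)) = -6 + 3*(512*(-1)) = -6 + 3*(-512) = -6 - 1536 = -1542)
(46982 - 42778)*(-23395 + V) = (46982 - 42778)*(-23395 - 1542) = 4204*(-24937) = -104835148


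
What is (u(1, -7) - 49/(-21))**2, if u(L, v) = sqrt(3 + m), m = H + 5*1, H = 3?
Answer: 148/9 + 14*sqrt(11)/3 ≈ 31.922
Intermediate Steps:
m = 8 (m = 3 + 5*1 = 3 + 5 = 8)
u(L, v) = sqrt(11) (u(L, v) = sqrt(3 + 8) = sqrt(11))
(u(1, -7) - 49/(-21))**2 = (sqrt(11) - 49/(-21))**2 = (sqrt(11) - 49*(-1/21))**2 = (sqrt(11) + 7/3)**2 = (7/3 + sqrt(11))**2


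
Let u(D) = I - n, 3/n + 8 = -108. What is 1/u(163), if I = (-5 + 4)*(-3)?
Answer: 116/351 ≈ 0.33048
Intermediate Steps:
n = -3/116 (n = 3/(-8 - 108) = 3/(-116) = 3*(-1/116) = -3/116 ≈ -0.025862)
I = 3 (I = -1*(-3) = 3)
u(D) = 351/116 (u(D) = 3 - 1*(-3/116) = 3 + 3/116 = 351/116)
1/u(163) = 1/(351/116) = 116/351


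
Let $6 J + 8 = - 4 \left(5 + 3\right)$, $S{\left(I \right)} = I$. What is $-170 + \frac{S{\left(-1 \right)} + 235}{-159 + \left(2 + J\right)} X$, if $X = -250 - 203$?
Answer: $\frac{234536}{491} \approx 477.67$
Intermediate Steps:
$J = - \frac{20}{3}$ ($J = - \frac{4}{3} + \frac{\left(-4\right) \left(5 + 3\right)}{6} = - \frac{4}{3} + \frac{\left(-4\right) 8}{6} = - \frac{4}{3} + \frac{1}{6} \left(-32\right) = - \frac{4}{3} - \frac{16}{3} = - \frac{20}{3} \approx -6.6667$)
$X = -453$
$-170 + \frac{S{\left(-1 \right)} + 235}{-159 + \left(2 + J\right)} X = -170 + \frac{-1 + 235}{-159 + \left(2 - \frac{20}{3}\right)} \left(-453\right) = -170 + \frac{234}{-159 - \frac{14}{3}} \left(-453\right) = -170 + \frac{234}{- \frac{491}{3}} \left(-453\right) = -170 + 234 \left(- \frac{3}{491}\right) \left(-453\right) = -170 - - \frac{318006}{491} = -170 + \frac{318006}{491} = \frac{234536}{491}$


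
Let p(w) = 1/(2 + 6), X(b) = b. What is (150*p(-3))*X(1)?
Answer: 75/4 ≈ 18.750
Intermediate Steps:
p(w) = ⅛ (p(w) = 1/8 = ⅛)
(150*p(-3))*X(1) = (150*(⅛))*1 = (75/4)*1 = 75/4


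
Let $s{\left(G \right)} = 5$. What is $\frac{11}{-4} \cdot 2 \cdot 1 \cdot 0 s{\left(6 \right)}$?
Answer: $0$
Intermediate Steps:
$\frac{11}{-4} \cdot 2 \cdot 1 \cdot 0 s{\left(6 \right)} = \frac{11}{-4} \cdot 2 \cdot 1 \cdot 0 \cdot 5 = 11 \left(- \frac{1}{4}\right) 2 \cdot 0 \cdot 5 = \left(- \frac{11}{4}\right) 0 \cdot 5 = 0 \cdot 5 = 0$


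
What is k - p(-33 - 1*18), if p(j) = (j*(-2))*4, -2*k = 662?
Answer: -739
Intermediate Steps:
k = -331 (k = -½*662 = -331)
p(j) = -8*j (p(j) = -2*j*4 = -8*j)
k - p(-33 - 1*18) = -331 - (-8)*(-33 - 1*18) = -331 - (-8)*(-33 - 18) = -331 - (-8)*(-51) = -331 - 1*408 = -331 - 408 = -739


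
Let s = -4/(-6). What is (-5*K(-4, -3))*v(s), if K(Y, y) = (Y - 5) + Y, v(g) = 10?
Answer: 650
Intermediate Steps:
s = ⅔ (s = -4*(-⅙) = ⅔ ≈ 0.66667)
K(Y, y) = -5 + 2*Y (K(Y, y) = (-5 + Y) + Y = -5 + 2*Y)
(-5*K(-4, -3))*v(s) = -5*(-5 + 2*(-4))*10 = -5*(-5 - 8)*10 = -5*(-13)*10 = 65*10 = 650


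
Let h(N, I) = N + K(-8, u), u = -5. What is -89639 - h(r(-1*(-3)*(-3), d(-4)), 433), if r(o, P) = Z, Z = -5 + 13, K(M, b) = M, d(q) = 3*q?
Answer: -89639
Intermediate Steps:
Z = 8
r(o, P) = 8
h(N, I) = -8 + N (h(N, I) = N - 8 = -8 + N)
-89639 - h(r(-1*(-3)*(-3), d(-4)), 433) = -89639 - (-8 + 8) = -89639 - 1*0 = -89639 + 0 = -89639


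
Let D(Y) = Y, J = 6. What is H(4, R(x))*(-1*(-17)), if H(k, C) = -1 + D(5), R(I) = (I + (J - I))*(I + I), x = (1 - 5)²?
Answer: 68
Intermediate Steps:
x = 16 (x = (-4)² = 16)
R(I) = 12*I (R(I) = (I + (6 - I))*(I + I) = 6*(2*I) = 12*I)
H(k, C) = 4 (H(k, C) = -1 + 5 = 4)
H(4, R(x))*(-1*(-17)) = 4*(-1*(-17)) = 4*17 = 68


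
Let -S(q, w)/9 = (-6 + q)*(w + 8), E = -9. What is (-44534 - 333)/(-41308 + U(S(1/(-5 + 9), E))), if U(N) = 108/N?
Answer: 1031941/950132 ≈ 1.0861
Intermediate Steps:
S(q, w) = -9*(-6 + q)*(8 + w) (S(q, w) = -9*(-6 + q)*(w + 8) = -9*(-6 + q)*(8 + w))
(-44534 - 333)/(-41308 + U(S(1/(-5 + 9), E))) = (-44534 - 333)/(-41308 + 108/(432 - 72/(-5 + 9) + 54*(-9) - 9*(-9)/(-5 + 9))) = -44867/(-41308 + 108/(432 - 72/4 - 486 - 9*(-9)/4)) = -44867/(-41308 + 108/(432 - 72*1/4 - 486 - 9*1/4*(-9))) = -44867/(-41308 + 108/(432 - 18 - 486 + 81/4)) = -44867/(-41308 + 108/(-207/4)) = -44867/(-41308 + 108*(-4/207)) = -44867/(-41308 - 48/23) = -44867/(-950132/23) = -44867*(-23/950132) = 1031941/950132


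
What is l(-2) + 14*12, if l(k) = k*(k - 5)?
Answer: 182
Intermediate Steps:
l(k) = k*(-5 + k)
l(-2) + 14*12 = -2*(-5 - 2) + 14*12 = -2*(-7) + 168 = 14 + 168 = 182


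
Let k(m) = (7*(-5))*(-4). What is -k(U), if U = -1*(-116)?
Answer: -140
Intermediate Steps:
U = 116
k(m) = 140 (k(m) = -35*(-4) = 140)
-k(U) = -1*140 = -140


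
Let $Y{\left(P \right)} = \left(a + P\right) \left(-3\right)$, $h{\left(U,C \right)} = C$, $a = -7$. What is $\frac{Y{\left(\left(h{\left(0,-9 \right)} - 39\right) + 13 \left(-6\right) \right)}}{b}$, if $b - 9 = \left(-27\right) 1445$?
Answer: $- \frac{133}{13002} \approx -0.010229$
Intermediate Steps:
$b = -39006$ ($b = 9 - 39015 = -39006$)
$Y{\left(P \right)} = 21 - 3 P$ ($Y{\left(P \right)} = \left(-7 + P\right) \left(-3\right) = 21 - 3 P$)
$\frac{Y{\left(\left(h{\left(0,-9 \right)} - 39\right) + 13 \left(-6\right) \right)}}{b} = \frac{21 - 3 \left(\left(-9 - 39\right) + 13 \left(-6\right)\right)}{-39006} = \left(21 - 3 \left(-48 - 78\right)\right) \left(- \frac{1}{39006}\right) = \left(21 - -378\right) \left(- \frac{1}{39006}\right) = \left(21 + 378\right) \left(- \frac{1}{39006}\right) = 399 \left(- \frac{1}{39006}\right) = - \frac{133}{13002}$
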